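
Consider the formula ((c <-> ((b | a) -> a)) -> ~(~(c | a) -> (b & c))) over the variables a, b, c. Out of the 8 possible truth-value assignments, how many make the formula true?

5

a | b | c | φ
- | - | - | -
F | F | F | T
F | F | T | F
F | T | F | T
F | T | T | T
T | F | F | T
T | F | T | F
T | T | F | T
T | T | T | F
The formula is true on 5 of the 8 rows.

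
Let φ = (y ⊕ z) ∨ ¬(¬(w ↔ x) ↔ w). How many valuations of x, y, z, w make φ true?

12

x  y  z  w  |  (y ⊕ z)  (w ↔ x)  ¬(w ↔ x)  (¬(w ↔ x) ↔ w)  ¬(¬(w ↔ x) ↔ w)  ((y ⊕ z) ∨ ¬(¬(w ↔ x) ↔ w))
1  1  1  1  |     0        1        0            0                1                      1             
1  1  1  0  |     0        0        1            0                1                      1             
1  1  0  1  |     1        1        0            0                1                      1             
1  1  0  0  |     1        0        1            0                1                      1             
1  0  1  1  |     1        1        0            0                1                      1             
1  0  1  0  |     1        0        1            0                1                      1             
1  0  0  1  |     0        1        0            0                1                      1             
1  0  0  0  |     0        0        1            0                1                      1             
0  1  1  1  |     0        0        1            1                0                      0             
0  1  1  0  |     0        1        0            1                0                      0             
0  1  0  1  |     1        0        1            1                0                      1             
0  1  0  0  |     1        1        0            1                0                      1             
0  0  1  1  |     1        0        1            1                0                      1             
0  0  1  0  |     1        1        0            1                0                      1             
0  0  0  1  |     0        0        1            1                0                      0             
0  0  0  0  |     0        1        0            1                0                      0             
The formula is true on 12 of the 16 rows.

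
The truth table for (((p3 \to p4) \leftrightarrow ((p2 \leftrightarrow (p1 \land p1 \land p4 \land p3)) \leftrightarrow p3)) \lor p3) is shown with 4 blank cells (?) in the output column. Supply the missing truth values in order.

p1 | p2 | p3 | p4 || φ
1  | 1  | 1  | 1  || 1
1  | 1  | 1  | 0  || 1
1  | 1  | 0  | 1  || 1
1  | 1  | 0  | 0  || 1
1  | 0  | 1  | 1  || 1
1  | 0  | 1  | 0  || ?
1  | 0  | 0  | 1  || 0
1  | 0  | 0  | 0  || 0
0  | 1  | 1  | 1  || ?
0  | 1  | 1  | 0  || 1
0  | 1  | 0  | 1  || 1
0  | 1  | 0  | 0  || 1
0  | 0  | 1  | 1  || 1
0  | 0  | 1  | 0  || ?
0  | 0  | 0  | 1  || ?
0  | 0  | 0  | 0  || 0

Row p1=1, p2=0, p3=1, p4=0: ((p3 \to p4) \leftrightarrow ((p2 \leftrightarrow (p1 \land p1 \land p4 \land p3)) \leftrightarrow p3)) = 0, so the formula = 1.
Row p1=0, p2=1, p3=1, p4=1: ((p3 \to p4) \leftrightarrow ((p2 \leftrightarrow (p1 \land p1 \land p4 \land p3)) \leftrightarrow p3)) = 0, so the formula = 1.
Row p1=0, p2=0, p3=1, p4=0: ((p3 \to p4) \leftrightarrow ((p2 \leftrightarrow (p1 \land p1 \land p4 \land p3)) \leftrightarrow p3)) = 0, so the formula = 1.
Row p1=0, p2=0, p3=0, p4=1: ((p3 \to p4) \leftrightarrow ((p2 \leftrightarrow (p1 \land p1 \land p4 \land p3)) \leftrightarrow p3)) = 0, so the formula = 0.

1, 1, 1, 0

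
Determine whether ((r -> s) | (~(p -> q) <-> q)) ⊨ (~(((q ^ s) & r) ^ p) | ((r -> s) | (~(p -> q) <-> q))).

p | q | r | s || φ | ψ
0 | 0 | 0 | 0 || 1 | 1
0 | 0 | 0 | 1 || 1 | 1
0 | 0 | 1 | 0 || 1 | 1
0 | 0 | 1 | 1 || 1 | 1
0 | 1 | 0 | 0 || 1 | 1
0 | 1 | 0 | 1 || 1 | 1
0 | 1 | 1 | 0 || 0 | 0
0 | 1 | 1 | 1 || 1 | 1
1 | 0 | 0 | 0 || 1 | 1
1 | 0 | 0 | 1 || 1 | 1
1 | 0 | 1 | 0 || 0 | 0
1 | 0 | 1 | 1 || 1 | 1
1 | 1 | 0 | 0 || 1 | 1
1 | 1 | 0 | 1 || 1 | 1
1 | 1 | 1 | 0 || 0 | 1
1 | 1 | 1 | 1 || 1 | 1
In every row where φ is true, ψ is also true, so φ ⊨ ψ.

yes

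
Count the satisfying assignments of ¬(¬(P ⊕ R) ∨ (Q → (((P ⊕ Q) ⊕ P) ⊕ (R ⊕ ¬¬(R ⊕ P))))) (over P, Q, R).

P | Q | R | (P ⊕ R) | ¬(P ⊕ R) | (P ⊕ Q) | ((P ⊕ Q) ⊕ P) | (R ⊕ P) | ¬(R ⊕ P) | ¬¬(R ⊕ P) | (R ⊕ ¬¬(R ⊕ P)) | φ
- | - | - | ------- | -------- | ------- | ------------- | ------- | -------- | --------- | --------------- | -
T | T | T |    F    |    T     |    F    |       T       |    F    |    T     |     F     |        T        | F
T | T | F |    T    |    F     |    F    |       T       |    T    |    F     |     T     |        T        | T
T | F | T |    F    |    T     |    T    |       F       |    F    |    T     |     F     |        T        | F
T | F | F |    T    |    F     |    T    |       F       |    T    |    F     |     T     |        T        | F
F | T | T |    T    |    F     |    T    |       T       |    T    |    F     |     T     |        F        | F
F | T | F |    F    |    T     |    T    |       T       |    F    |    T     |     F     |        F        | F
F | F | T |    T    |    F     |    F    |       F       |    T    |    F     |     T     |        F        | F
F | F | F |    F    |    T     |    F    |       F       |    F    |    T     |     F     |        F        | F
The formula is true on 1 of the 8 rows.

1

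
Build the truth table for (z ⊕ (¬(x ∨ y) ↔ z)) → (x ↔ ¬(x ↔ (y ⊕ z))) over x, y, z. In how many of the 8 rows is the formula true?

x | y | z | φ
- | - | - | -
T | T | T | T
T | T | F | F
T | F | T | F
T | F | F | T
F | T | T | T
F | T | F | F
F | F | T | T
F | F | F | T
The formula is true on 5 of the 8 rows.

5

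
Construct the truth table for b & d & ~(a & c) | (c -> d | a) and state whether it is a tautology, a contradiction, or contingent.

a  b  c  d     (b & d)  (a & c)  ~(a & c)  ((b & d) & ~(a & c))  (d | a)  (c -> (d | a))  φ
T  T  T  T        T        T        F               F               T           T         T
T  T  T  F        F        T        F               F               T           T         T
T  T  F  T        T        F        T               T               T           T         T
T  T  F  F        F        F        T               F               T           T         T
T  F  T  T        F        T        F               F               T           T         T
T  F  T  F        F        T        F               F               T           T         T
T  F  F  T        F        F        T               F               T           T         T
T  F  F  F        F        F        T               F               T           T         T
F  T  T  T        T        F        T               T               T           T         T
F  T  T  F        F        F        T               F               F           F         F
F  T  F  T        T        F        T               T               T           T         T
F  T  F  F        F        F        T               F               F           T         T
F  F  T  T        F        F        T               F               T           T         T
F  F  T  F        F        F        T               F               F           F         F
F  F  F  T        F        F        T               F               T           T         T
F  F  F  F        F        F        T               F               F           T         T
14 of 16 rows are T, so the formula is contingent.

contingent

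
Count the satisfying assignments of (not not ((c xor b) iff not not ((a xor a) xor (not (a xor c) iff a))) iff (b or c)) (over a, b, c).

2

  a   |   b   |   c   | (c xor b) | (a xor a) | (a xor c) | not (a xor c) | (not (a xor c) iff a) | (b or c) |   φ  
----- | ----- | ----- | --------- | --------- | --------- | ------------- | --------------------- | -------- | -----
False | False | False |   False   |   False   |   False   |      True     |         False         |  False   | False
False | False |  True |    True   |   False   |    True   |     False     |          True         |   True   |  True
False |  True | False |    True   |   False   |   False   |      True     |         False         |   True   | False
False |  True |  True |   False   |   False   |    True   |     False     |          True         |   True   | False
 True | False | False |   False   |   False   |    True   |     False     |         False         |  False   | False
 True | False |  True |    True   |   False   |   False   |      True     |          True         |   True   |  True
 True |  True | False |    True   |   False   |    True   |     False     |         False         |   True   | False
 True |  True |  True |   False   |   False   |   False   |      True     |          True         |   True   | False
The formula is true on 2 of the 8 rows.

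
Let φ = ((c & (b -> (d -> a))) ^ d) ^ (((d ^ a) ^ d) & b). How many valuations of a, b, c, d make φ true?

  a   |   b   |   c   |   d   |   φ  
----- | ----- | ----- | ----- | -----
 True |  True |  True |  True |  True
 True |  True |  True | False | False
 True |  True | False |  True | False
 True |  True | False | False |  True
 True | False |  True |  True | False
 True | False |  True | False |  True
 True | False | False |  True |  True
 True | False | False | False | False
False |  True |  True |  True |  True
False |  True |  True | False |  True
False |  True | False |  True |  True
False |  True | False | False | False
False | False |  True |  True | False
False | False |  True | False |  True
False | False | False |  True |  True
False | False | False | False | False
The formula is true on 9 of the 16 rows.

9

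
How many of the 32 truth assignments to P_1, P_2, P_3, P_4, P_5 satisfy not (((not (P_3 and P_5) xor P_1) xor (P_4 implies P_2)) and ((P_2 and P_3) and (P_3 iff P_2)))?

P_1 | P_2 | P_3 | P_4 | P_5 | φ
--- | --- | --- | --- | --- | -
 F  |  F  |  F  |  F  |  F  | T
 F  |  F  |  F  |  F  |  T  | T
 F  |  F  |  F  |  T  |  F  | T
 F  |  F  |  F  |  T  |  T  | T
 F  |  F  |  T  |  F  |  F  | T
 F  |  F  |  T  |  F  |  T  | T
 F  |  F  |  T  |  T  |  F  | T
 F  |  F  |  T  |  T  |  T  | T
 F  |  T  |  F  |  F  |  F  | T
 F  |  T  |  F  |  F  |  T  | T
 F  |  T  |  F  |  T  |  F  | T
 F  |  T  |  F  |  T  |  T  | T
 F  |  T  |  T  |  F  |  F  | T
 F  |  T  |  T  |  F  |  T  | F
 F  |  T  |  T  |  T  |  F  | T
 F  |  T  |  T  |  T  |  T  | F
 T  |  F  |  F  |  F  |  F  | T
 T  |  F  |  F  |  F  |  T  | T
 T  |  F  |  F  |  T  |  F  | T
 T  |  F  |  F  |  T  |  T  | T
 T  |  F  |  T  |  F  |  F  | T
 T  |  F  |  T  |  F  |  T  | T
 T  |  F  |  T  |  T  |  F  | T
 T  |  F  |  T  |  T  |  T  | T
 T  |  T  |  F  |  F  |  F  | T
 T  |  T  |  F  |  F  |  T  | T
 T  |  T  |  F  |  T  |  F  | T
 T  |  T  |  F  |  T  |  T  | T
 T  |  T  |  T  |  F  |  F  | F
 T  |  T  |  T  |  F  |  T  | T
 T  |  T  |  T  |  T  |  F  | F
 T  |  T  |  T  |  T  |  T  | T
The formula is true on 28 of the 32 rows.

28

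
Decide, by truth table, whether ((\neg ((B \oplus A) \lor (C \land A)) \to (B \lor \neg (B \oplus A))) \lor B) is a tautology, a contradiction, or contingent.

tautology

A | B | C || φ
T | T | T || T
T | T | F || T
T | F | T || T
T | F | F || T
F | T | T || T
F | T | F || T
F | F | T || T
F | F | F || T
Every row is T, so the formula is a tautology.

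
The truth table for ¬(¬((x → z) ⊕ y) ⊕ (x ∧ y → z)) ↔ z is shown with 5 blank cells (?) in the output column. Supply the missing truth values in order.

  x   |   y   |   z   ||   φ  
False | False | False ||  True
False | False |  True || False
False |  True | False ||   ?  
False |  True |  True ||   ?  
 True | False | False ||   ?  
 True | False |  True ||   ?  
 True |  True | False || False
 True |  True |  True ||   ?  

False, True, False, False, True

Row x=False, y=True, z=False: ¬(¬((x → z) ⊕ y) ⊕ (x ∧ y → z)) = True, so the formula = False.
Row x=False, y=True, z=True: ¬(¬((x → z) ⊕ y) ⊕ (x ∧ y → z)) = True, so the formula = True.
Row x=True, y=False, z=False: ¬(¬((x → z) ⊕ y) ⊕ (x ∧ y → z)) = True, so the formula = False.
Row x=True, y=False, z=True: ¬(¬((x → z) ⊕ y) ⊕ (x ∧ y → z)) = False, so the formula = False.
Row x=True, y=True, z=True: ¬(¬((x → z) ⊕ y) ⊕ (x ∧ y → z)) = True, so the formula = True.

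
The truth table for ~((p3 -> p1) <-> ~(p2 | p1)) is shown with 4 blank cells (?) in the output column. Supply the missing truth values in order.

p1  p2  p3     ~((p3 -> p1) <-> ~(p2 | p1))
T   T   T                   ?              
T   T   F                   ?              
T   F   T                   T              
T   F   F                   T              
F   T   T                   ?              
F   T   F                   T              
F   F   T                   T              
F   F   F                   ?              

T, T, F, F

Row p1=T, p2=T, p3=T: (p3 -> p1) = T, ~(p2 | p1) = F, ((p3 -> p1) <-> ~(p2 | p1)) = F, so ~((p3 -> p1) <-> ~(p2 | p1)) = T.
Row p1=T, p2=T, p3=F: (p3 -> p1) = T, ~(p2 | p1) = F, ((p3 -> p1) <-> ~(p2 | p1)) = F, so ~((p3 -> p1) <-> ~(p2 | p1)) = T.
Row p1=F, p2=T, p3=T: (p3 -> p1) = F, ~(p2 | p1) = F, ((p3 -> p1) <-> ~(p2 | p1)) = T, so ~((p3 -> p1) <-> ~(p2 | p1)) = F.
Row p1=F, p2=F, p3=F: (p3 -> p1) = T, ~(p2 | p1) = T, ((p3 -> p1) <-> ~(p2 | p1)) = T, so ~((p3 -> p1) <-> ~(p2 | p1)) = F.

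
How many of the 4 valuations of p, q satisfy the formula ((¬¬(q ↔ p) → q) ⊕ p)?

p  q  |  (q ↔ p)  ¬(q ↔ p)  ¬¬(q ↔ p)  (¬¬(q ↔ p) → q)  ((¬¬(q ↔ p) → q) ⊕ p)
T  T  |     T        F          T             T                   F          
T  F  |     F        T          F             T                   F          
F  T  |     F        T          F             T                   T          
F  F  |     T        F          T             F                   F          
The formula is true on 1 of the 4 rows.

1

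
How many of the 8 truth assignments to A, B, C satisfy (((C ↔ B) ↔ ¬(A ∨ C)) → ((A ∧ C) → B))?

7

A | B | C || φ
1 | 1 | 1 || 1
1 | 1 | 0 || 1
1 | 0 | 1 || 0
1 | 0 | 0 || 1
0 | 1 | 1 || 1
0 | 1 | 0 || 1
0 | 0 | 1 || 1
0 | 0 | 0 || 1
The formula is true on 7 of the 8 rows.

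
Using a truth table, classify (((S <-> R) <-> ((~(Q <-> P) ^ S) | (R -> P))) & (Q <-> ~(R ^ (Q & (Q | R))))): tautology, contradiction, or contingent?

P  Q  R  S     (S <-> R)  (Q <-> P)  ~(Q <-> P)  (~(Q <-> P) ^ S)  (R -> P)  (Q | R)  (Q & (Q | R))  (R ^ (Q & (Q | R)))  ~(R ^ (Q & (Q | R)))  (Q <-> ~(R ^ (Q & (Q | R))))  φ
0  0  0  0         1          1          0              0             1         0           0                 0                    1                         0                0
0  0  0  1         0          1          0              1             1         0           0                 0                    1                         0                0
0  0  1  0         0          1          0              0             0         1           0                 1                    0                         1                1
0  0  1  1         1          1          0              1             0         1           0                 1                    0                         1                1
0  1  0  0         1          0          1              1             1         1           1                 1                    0                         0                0
0  1  0  1         0          0          1              0             1         1           1                 1                    0                         0                0
0  1  1  0         0          0          1              1             0         1           1                 0                    1                         1                0
0  1  1  1         1          0          1              0             0         1           1                 0                    1                         1                0
1  0  0  0         1          0          1              1             1         0           0                 0                    1                         0                0
1  0  0  1         0          0          1              0             1         0           0                 0                    1                         0                0
1  0  1  0         0          0          1              1             1         1           0                 1                    0                         1                0
1  0  1  1         1          0          1              0             1         1           0                 1                    0                         1                1
1  1  0  0         1          1          0              0             1         1           1                 1                    0                         0                0
1  1  0  1         0          1          0              1             1         1           1                 1                    0                         0                0
1  1  1  0         0          1          0              0             1         1           1                 0                    1                         1                0
1  1  1  1         1          1          0              1             1         1           1                 0                    1                         1                1
4 of 16 rows are 1, so the formula is contingent.

contingent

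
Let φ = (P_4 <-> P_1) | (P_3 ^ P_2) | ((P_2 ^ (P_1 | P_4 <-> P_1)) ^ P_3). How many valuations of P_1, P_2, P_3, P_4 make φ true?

P_1  P_2  P_3  P_4     (P_4 <-> P_1)  (P_3 ^ P_2)  (P_1 | P_4)  ((P_1 | P_4) <-> P_1)  φ
 F    F    F    F            T             F            F                 T            T
 F    F    F    T            F             F            T                 F            F
 F    F    T    F            T             T            F                 T            T
 F    F    T    T            F             T            T                 F            T
 F    T    F    F            T             T            F                 T            T
 F    T    F    T            F             T            T                 F            T
 F    T    T    F            T             F            F                 T            T
 F    T    T    T            F             F            T                 F            F
 T    F    F    F            F             F            T                 T            T
 T    F    F    T            T             F            T                 T            T
 T    F    T    F            F             T            T                 T            T
 T    F    T    T            T             T            T                 T            T
 T    T    F    F            F             T            T                 T            T
 T    T    F    T            T             T            T                 T            T
 T    T    T    F            F             F            T                 T            T
 T    T    T    T            T             F            T                 T            T
The formula is true on 14 of the 16 rows.

14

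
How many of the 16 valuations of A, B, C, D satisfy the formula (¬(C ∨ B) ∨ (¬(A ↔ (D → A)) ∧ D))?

A | B | C | D || (C ∨ B) | ¬(C ∨ B) | (D → A) | (A ↔ (D → A)) | ¬(A ↔ (D → A)) | (¬(A ↔ (D → A)) ∧ D) | φ
F | F | F | F ||    F    |    T     |    T    |       F       |       T        |          F           | T
F | F | F | T ||    F    |    T     |    F    |       T       |       F        |          F           | T
F | F | T | F ||    T    |    F     |    T    |       F       |       T        |          F           | F
F | F | T | T ||    T    |    F     |    F    |       T       |       F        |          F           | F
F | T | F | F ||    T    |    F     |    T    |       F       |       T        |          F           | F
F | T | F | T ||    T    |    F     |    F    |       T       |       F        |          F           | F
F | T | T | F ||    T    |    F     |    T    |       F       |       T        |          F           | F
F | T | T | T ||    T    |    F     |    F    |       T       |       F        |          F           | F
T | F | F | F ||    F    |    T     |    T    |       T       |       F        |          F           | T
T | F | F | T ||    F    |    T     |    T    |       T       |       F        |          F           | T
T | F | T | F ||    T    |    F     |    T    |       T       |       F        |          F           | F
T | F | T | T ||    T    |    F     |    T    |       T       |       F        |          F           | F
T | T | F | F ||    T    |    F     |    T    |       T       |       F        |          F           | F
T | T | F | T ||    T    |    F     |    T    |       T       |       F        |          F           | F
T | T | T | F ||    T    |    F     |    T    |       T       |       F        |          F           | F
T | T | T | T ||    T    |    F     |    T    |       T       |       F        |          F           | F
The formula is true on 4 of the 16 rows.

4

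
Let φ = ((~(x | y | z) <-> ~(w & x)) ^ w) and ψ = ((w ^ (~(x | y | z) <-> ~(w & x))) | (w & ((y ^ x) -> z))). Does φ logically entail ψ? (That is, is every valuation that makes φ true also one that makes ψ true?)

x | y | z | w || φ | ψ
T | T | T | T || F | T
T | T | T | F || F | F
T | T | F | T || F | T
T | T | F | F || F | F
T | F | T | T || F | T
T | F | T | F || F | F
T | F | F | T || F | F
T | F | F | F || F | F
F | T | T | T || T | T
F | T | T | F || F | F
F | T | F | T || T | T
F | T | F | F || F | F
F | F | T | T || T | T
F | F | T | F || F | F
F | F | F | T || F | T
F | F | F | F || T | T
In every row where φ is true, ψ is also true, so φ ⊨ ψ.

yes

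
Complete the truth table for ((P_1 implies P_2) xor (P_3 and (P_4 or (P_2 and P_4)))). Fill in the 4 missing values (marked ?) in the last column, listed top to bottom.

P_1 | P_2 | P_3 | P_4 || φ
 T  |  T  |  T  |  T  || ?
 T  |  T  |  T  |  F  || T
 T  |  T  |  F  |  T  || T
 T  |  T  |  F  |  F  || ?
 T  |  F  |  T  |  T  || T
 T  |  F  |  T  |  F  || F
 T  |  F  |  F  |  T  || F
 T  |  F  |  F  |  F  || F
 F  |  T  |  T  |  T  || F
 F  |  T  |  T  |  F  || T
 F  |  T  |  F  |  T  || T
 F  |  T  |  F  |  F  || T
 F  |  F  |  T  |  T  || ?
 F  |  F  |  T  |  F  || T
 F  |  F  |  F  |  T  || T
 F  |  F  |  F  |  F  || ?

Row P_1=T, P_2=T, P_3=T, P_4=T: (P_1 implies P_2) = T, (P_3 and (P_4 or (P_2 and P_4))) = T, so the formula = F.
Row P_1=T, P_2=T, P_3=F, P_4=F: (P_1 implies P_2) = T, (P_3 and (P_4 or (P_2 and P_4))) = F, so the formula = T.
Row P_1=F, P_2=F, P_3=T, P_4=T: (P_1 implies P_2) = T, (P_3 and (P_4 or (P_2 and P_4))) = T, so the formula = F.
Row P_1=F, P_2=F, P_3=F, P_4=F: (P_1 implies P_2) = T, (P_3 and (P_4 or (P_2 and P_4))) = F, so the formula = T.

F, T, F, T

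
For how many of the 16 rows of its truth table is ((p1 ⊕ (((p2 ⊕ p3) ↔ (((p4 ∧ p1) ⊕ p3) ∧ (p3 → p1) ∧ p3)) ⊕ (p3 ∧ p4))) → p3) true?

  p1  |   p2  |   p3  |   p4  || (p2 ⊕ p3) | (p4 ∧ p1) | ((p4 ∧ p1) ⊕ p3) | (p3 → p1) | (p3 ∧ p4) |   φ  
False | False | False | False ||   False   |   False   |      False       |    True   |   False   | False
False | False | False |  True ||   False   |   False   |      False       |    True   |   False   | False
False | False |  True | False ||    True   |   False   |       True       |   False   |   False   |  True
False | False |  True |  True ||    True   |   False   |       True       |   False   |    True   |  True
False |  True | False | False ||    True   |   False   |      False       |    True   |   False   |  True
False |  True | False |  True ||    True   |   False   |      False       |    True   |   False   |  True
False |  True |  True | False ||   False   |   False   |       True       |   False   |   False   |  True
False |  True |  True |  True ||   False   |   False   |       True       |   False   |    True   |  True
 True | False | False | False ||   False   |   False   |      False       |    True   |   False   |  True
 True | False | False |  True ||   False   |    True   |       True       |    True   |   False   |  True
 True | False |  True | False ||    True   |   False   |       True       |    True   |   False   |  True
 True | False |  True |  True ||    True   |    True   |      False       |    True   |    True   |  True
 True |  True | False | False ||    True   |   False   |      False       |    True   |   False   | False
 True |  True | False |  True ||    True   |    True   |       True       |    True   |   False   | False
 True |  True |  True | False ||   False   |   False   |       True       |    True   |   False   |  True
 True |  True |  True |  True ||   False   |    True   |      False       |    True   |    True   |  True
The formula is true on 12 of the 16 rows.

12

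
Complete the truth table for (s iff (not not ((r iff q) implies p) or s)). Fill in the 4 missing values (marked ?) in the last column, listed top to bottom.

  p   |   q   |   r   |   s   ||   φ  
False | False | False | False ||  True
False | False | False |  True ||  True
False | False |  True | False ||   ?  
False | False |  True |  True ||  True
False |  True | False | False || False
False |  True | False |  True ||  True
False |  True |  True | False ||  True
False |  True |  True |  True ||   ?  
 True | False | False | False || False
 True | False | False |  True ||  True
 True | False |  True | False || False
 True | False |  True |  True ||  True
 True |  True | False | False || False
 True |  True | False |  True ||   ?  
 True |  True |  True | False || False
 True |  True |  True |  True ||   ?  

Row p=False, q=False, r=True, s=False: (not not ((r iff q) implies p) or s) = True, so the formula = False.
Row p=False, q=True, r=True, s=True: (not not ((r iff q) implies p) or s) = True, so the formula = True.
Row p=True, q=True, r=False, s=True: (not not ((r iff q) implies p) or s) = True, so the formula = True.
Row p=True, q=True, r=True, s=True: (not not ((r iff q) implies p) or s) = True, so the formula = True.

False, True, True, True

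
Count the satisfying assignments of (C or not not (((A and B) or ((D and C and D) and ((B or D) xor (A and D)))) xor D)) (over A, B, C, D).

12

A | B | C | D || φ
T | T | T | T || T
T | T | T | F || T
T | T | F | T || F
T | T | F | F || T
T | F | T | T || T
T | F | T | F || T
T | F | F | T || T
T | F | F | F || F
F | T | T | T || T
F | T | T | F || T
F | T | F | T || T
F | T | F | F || F
F | F | T | T || T
F | F | T | F || T
F | F | F | T || T
F | F | F | F || F
The formula is true on 12 of the 16 rows.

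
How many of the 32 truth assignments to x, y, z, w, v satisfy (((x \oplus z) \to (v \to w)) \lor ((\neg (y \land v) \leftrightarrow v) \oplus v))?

x | y | z | w | v | φ
- | - | - | - | - | -
F | F | F | F | F | T
F | F | F | F | T | T
F | F | F | T | F | T
F | F | F | T | T | T
F | F | T | F | F | T
F | F | T | F | T | F
F | F | T | T | F | T
F | F | T | T | T | T
F | T | F | F | F | T
F | T | F | F | T | T
F | T | F | T | F | T
F | T | F | T | T | T
F | T | T | F | F | T
F | T | T | F | T | T
F | T | T | T | F | T
F | T | T | T | T | T
T | F | F | F | F | T
T | F | F | F | T | F
T | F | F | T | F | T
T | F | F | T | T | T
T | F | T | F | F | T
T | F | T | F | T | T
T | F | T | T | F | T
T | F | T | T | T | T
T | T | F | F | F | T
T | T | F | F | T | T
T | T | F | T | F | T
T | T | F | T | T | T
T | T | T | F | F | T
T | T | T | F | T | T
T | T | T | T | F | T
T | T | T | T | T | T
The formula is true on 30 of the 32 rows.

30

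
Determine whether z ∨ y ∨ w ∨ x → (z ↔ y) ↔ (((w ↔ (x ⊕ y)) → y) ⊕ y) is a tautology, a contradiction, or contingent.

contingent

x | y | z | w || (z ∨ y ∨ w ∨ x) | (z ↔ y) | ((z ∨ y ∨ w ∨ x) → (z ↔ y)) | (x ⊕ y) | (w ↔ (x ⊕ y)) | ((w ↔ (x ⊕ y)) → y) | (((w ↔ (x ⊕ y)) → y) ⊕ y) | φ
T | T | T | T ||        T        |    T    |              T              |    F    |       F       |          T          |             F             | F
T | T | T | F ||        T        |    T    |              T              |    F    |       T       |          T          |             F             | F
T | T | F | T ||        T        |    F    |              F              |    F    |       F       |          T          |             F             | T
T | T | F | F ||        T        |    F    |              F              |    F    |       T       |          T          |             F             | T
T | F | T | T ||        T        |    F    |              F              |    T    |       T       |          F          |             F             | T
T | F | T | F ||        T        |    F    |              F              |    T    |       F       |          T          |             T             | F
T | F | F | T ||        T        |    T    |              T              |    T    |       T       |          F          |             F             | F
T | F | F | F ||        T        |    T    |              T              |    T    |       F       |          T          |             T             | T
F | T | T | T ||        T        |    T    |              T              |    T    |       T       |          T          |             F             | F
F | T | T | F ||        T        |    T    |              T              |    T    |       F       |          T          |             F             | F
F | T | F | T ||        T        |    F    |              F              |    T    |       T       |          T          |             F             | T
F | T | F | F ||        T        |    F    |              F              |    T    |       F       |          T          |             F             | T
F | F | T | T ||        T        |    F    |              F              |    F    |       F       |          T          |             T             | F
F | F | T | F ||        T        |    F    |              F              |    F    |       T       |          F          |             F             | T
F | F | F | T ||        T        |    T    |              T              |    F    |       F       |          T          |             T             | T
F | F | F | F ||        F        |    T    |              T              |    F    |       T       |          F          |             F             | F
8 of 16 rows are T, so the formula is contingent.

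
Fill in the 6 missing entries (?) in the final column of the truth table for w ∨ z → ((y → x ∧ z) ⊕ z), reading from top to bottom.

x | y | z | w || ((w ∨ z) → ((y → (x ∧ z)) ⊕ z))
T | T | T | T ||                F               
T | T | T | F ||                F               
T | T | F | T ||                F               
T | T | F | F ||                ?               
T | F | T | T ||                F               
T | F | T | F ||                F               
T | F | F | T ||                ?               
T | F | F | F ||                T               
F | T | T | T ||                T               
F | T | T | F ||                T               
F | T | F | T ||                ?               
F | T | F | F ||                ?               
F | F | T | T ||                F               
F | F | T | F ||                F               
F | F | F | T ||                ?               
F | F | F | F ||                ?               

Row x=T, y=T, z=F, w=F: (w ∨ z) = F, ((y → x ∧ z) ⊕ z) = F, so ((w ∨ z) → ((y → (x ∧ z)) ⊕ z)) = T.
Row x=T, y=F, z=F, w=T: (w ∨ z) = T, ((y → x ∧ z) ⊕ z) = T, so ((w ∨ z) → ((y → (x ∧ z)) ⊕ z)) = T.
Row x=F, y=T, z=F, w=T: (w ∨ z) = T, ((y → x ∧ z) ⊕ z) = F, so ((w ∨ z) → ((y → (x ∧ z)) ⊕ z)) = F.
Row x=F, y=T, z=F, w=F: (w ∨ z) = F, ((y → x ∧ z) ⊕ z) = F, so ((w ∨ z) → ((y → (x ∧ z)) ⊕ z)) = T.
Row x=F, y=F, z=F, w=T: (w ∨ z) = T, ((y → x ∧ z) ⊕ z) = T, so ((w ∨ z) → ((y → (x ∧ z)) ⊕ z)) = T.
Row x=F, y=F, z=F, w=F: (w ∨ z) = F, ((y → x ∧ z) ⊕ z) = T, so ((w ∨ z) → ((y → (x ∧ z)) ⊕ z)) = T.

T, T, F, T, T, T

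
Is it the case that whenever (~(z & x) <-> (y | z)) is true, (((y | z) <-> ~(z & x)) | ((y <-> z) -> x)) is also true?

  x      y      z    |    φ      ψ  
 True   True   True  |  False   True
 True   True  False  |   True   True
 True  False   True  |  False   True
 True  False  False  |  False   True
False   True   True  |   True   True
False   True  False  |   True   True
False  False   True  |   True   True
False  False  False  |  False  False
In every row where φ is true, ψ is also true, so φ ⊨ ψ.

yes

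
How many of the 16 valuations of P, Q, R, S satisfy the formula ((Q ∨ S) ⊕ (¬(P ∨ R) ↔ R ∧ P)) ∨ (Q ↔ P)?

P | Q | R | S || φ
1 | 1 | 1 | 1 || 1
1 | 1 | 1 | 0 || 1
1 | 1 | 0 | 1 || 1
1 | 1 | 0 | 0 || 1
1 | 0 | 1 | 1 || 1
1 | 0 | 1 | 0 || 0
1 | 0 | 0 | 1 || 0
1 | 0 | 0 | 0 || 1
0 | 1 | 1 | 1 || 0
0 | 1 | 1 | 0 || 0
0 | 1 | 0 | 1 || 1
0 | 1 | 0 | 0 || 1
0 | 0 | 1 | 1 || 1
0 | 0 | 1 | 0 || 1
0 | 0 | 0 | 1 || 1
0 | 0 | 0 | 0 || 1
The formula is true on 12 of the 16 rows.

12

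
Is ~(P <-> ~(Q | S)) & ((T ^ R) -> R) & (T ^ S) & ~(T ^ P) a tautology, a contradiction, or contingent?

P  Q  R  S  T  |  φ
T  T  T  T  T  |  F
T  T  T  T  F  |  F
T  T  T  F  T  |  T
T  T  T  F  F  |  F
T  T  F  T  T  |  F
T  T  F  T  F  |  F
T  T  F  F  T  |  F
T  T  F  F  F  |  F
T  F  T  T  T  |  F
T  F  T  T  F  |  F
T  F  T  F  T  |  F
T  F  T  F  F  |  F
T  F  F  T  T  |  F
T  F  F  T  F  |  F
T  F  F  F  T  |  F
T  F  F  F  F  |  F
F  T  T  T  T  |  F
F  T  T  T  F  |  F
F  T  T  F  T  |  F
F  T  T  F  F  |  F
F  T  F  T  T  |  F
F  T  F  T  F  |  F
F  T  F  F  T  |  F
F  T  F  F  F  |  F
F  F  T  T  T  |  F
F  F  T  T  F  |  F
F  F  T  F  T  |  F
F  F  T  F  F  |  F
F  F  F  T  T  |  F
F  F  F  T  F  |  F
F  F  F  F  T  |  F
F  F  F  F  F  |  F
1 of 32 rows are T, so the formula is contingent.

contingent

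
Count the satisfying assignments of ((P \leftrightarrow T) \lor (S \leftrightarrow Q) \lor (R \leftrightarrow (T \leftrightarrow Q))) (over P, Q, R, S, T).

28

P | Q | R | S | T | φ
- | - | - | - | - | -
F | F | F | F | F | T
F | F | F | F | T | T
F | F | F | T | F | T
F | F | F | T | T | T
F | F | T | F | F | T
F | F | T | F | T | T
F | F | T | T | F | T
F | F | T | T | T | F
F | T | F | F | F | T
F | T | F | F | T | F
F | T | F | T | F | T
F | T | F | T | T | T
F | T | T | F | F | T
F | T | T | F | T | T
F | T | T | T | F | T
F | T | T | T | T | T
T | F | F | F | F | T
T | F | F | F | T | T
T | F | F | T | F | F
T | F | F | T | T | T
T | F | T | F | F | T
T | F | T | F | T | T
T | F | T | T | F | T
T | F | T | T | T | T
T | T | F | F | F | T
T | T | F | F | T | T
T | T | F | T | F | T
T | T | F | T | T | T
T | T | T | F | F | F
T | T | T | F | T | T
T | T | T | T | F | T
T | T | T | T | T | T
The formula is true on 28 of the 32 rows.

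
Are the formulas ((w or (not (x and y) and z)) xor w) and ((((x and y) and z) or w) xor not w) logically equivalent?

not equivalent

x | y | z | w || φ | ψ
T | T | T | T || F | T
T | T | T | F || F | F
T | T | F | T || F | T
T | T | F | F || F | T
T | F | T | T || F | T
T | F | T | F || T | T
T | F | F | T || F | T
T | F | F | F || F | T
F | T | T | T || F | T
F | T | T | F || T | T
F | T | F | T || F | T
F | T | F | F || F | T
F | F | T | T || F | T
F | F | T | F || T | T
F | F | F | T || F | T
F | F | F | F || F | T
The columns differ at x=T, y=T, z=T, w=T (φ=F, ψ=T), so they are not equivalent.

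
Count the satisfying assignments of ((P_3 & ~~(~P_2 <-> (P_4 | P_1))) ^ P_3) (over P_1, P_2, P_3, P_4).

4

P_1 | P_2 | P_3 | P_4 | φ
--- | --- | --- | --- | -
 F  |  F  |  F  |  F  | F
 F  |  F  |  F  |  T  | F
 F  |  F  |  T  |  F  | T
 F  |  F  |  T  |  T  | F
 F  |  T  |  F  |  F  | F
 F  |  T  |  F  |  T  | F
 F  |  T  |  T  |  F  | F
 F  |  T  |  T  |  T  | T
 T  |  F  |  F  |  F  | F
 T  |  F  |  F  |  T  | F
 T  |  F  |  T  |  F  | F
 T  |  F  |  T  |  T  | F
 T  |  T  |  F  |  F  | F
 T  |  T  |  F  |  T  | F
 T  |  T  |  T  |  F  | T
 T  |  T  |  T  |  T  | T
The formula is true on 4 of the 16 rows.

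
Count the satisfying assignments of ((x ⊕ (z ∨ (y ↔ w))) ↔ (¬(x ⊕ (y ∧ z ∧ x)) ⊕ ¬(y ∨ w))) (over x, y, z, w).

x | y | z | w | (y ↔ w) | (z ∨ (y ↔ w)) | (x ⊕ (z ∨ (y ↔ w))) | (y ∧ z ∧ x) | (x ⊕ (y ∧ z ∧ x)) | ¬(x ⊕ (y ∧ z ∧ x)) | (y ∨ w) | ¬(y ∨ w) | φ
- | - | - | - | ------- | ------------- | ------------------- | ----------- | ----------------- | ------------------ | ------- | -------- | -
T | T | T | T |    T    |       T       |          F          |      T      |         F         |         T          |    T    |    F     | F
T | T | T | F |    F    |       T       |          F          |      T      |         F         |         T          |    T    |    F     | F
T | T | F | T |    T    |       T       |          F          |      F      |         T         |         F          |    T    |    F     | T
T | T | F | F |    F    |       F       |          T          |      F      |         T         |         F          |    T    |    F     | F
T | F | T | T |    F    |       T       |          F          |      F      |         T         |         F          |    T    |    F     | T
T | F | T | F |    T    |       T       |          F          |      F      |         T         |         F          |    F    |    T     | F
T | F | F | T |    F    |       F       |          T          |      F      |         T         |         F          |    T    |    F     | F
T | F | F | F |    T    |       T       |          F          |      F      |         T         |         F          |    F    |    T     | F
F | T | T | T |    T    |       T       |          T          |      F      |         F         |         T          |    T    |    F     | T
F | T | T | F |    F    |       T       |          T          |      F      |         F         |         T          |    T    |    F     | T
F | T | F | T |    T    |       T       |          T          |      F      |         F         |         T          |    T    |    F     | T
F | T | F | F |    F    |       F       |          F          |      F      |         F         |         T          |    T    |    F     | F
F | F | T | T |    F    |       T       |          T          |      F      |         F         |         T          |    T    |    F     | T
F | F | T | F |    T    |       T       |          T          |      F      |         F         |         T          |    F    |    T     | F
F | F | F | T |    F    |       F       |          F          |      F      |         F         |         T          |    T    |    F     | F
F | F | F | F |    T    |       T       |          T          |      F      |         F         |         T          |    F    |    T     | F
The formula is true on 6 of the 16 rows.

6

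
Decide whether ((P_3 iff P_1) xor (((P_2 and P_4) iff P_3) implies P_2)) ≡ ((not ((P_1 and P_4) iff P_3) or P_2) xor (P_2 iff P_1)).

not equivalent

P_1  P_2  P_3  P_4  |  φ  ψ
 T    T    T    T   |  F  F
 T    T    T    F   |  F  F
 T    T    F    T   |  T  F
 T    T    F    F   |  T  F
 T    F    T    T   |  F  F
 T    F    T    F   |  F  T
 T    F    F    T   |  F  T
 T    F    F    F   |  F  F
 F    T    T    T   |  T  T
 F    T    T    F   |  T  T
 F    T    F    T   |  F  T
 F    T    F    F   |  F  T
 F    F    T    T   |  T  F
 F    F    T    F   |  T  F
 F    F    F    T   |  T  T
 F    F    F    F   |  T  T
The columns differ at P_1=T, P_2=T, P_3=F, P_4=T (φ=T, ψ=F), so they are not equivalent.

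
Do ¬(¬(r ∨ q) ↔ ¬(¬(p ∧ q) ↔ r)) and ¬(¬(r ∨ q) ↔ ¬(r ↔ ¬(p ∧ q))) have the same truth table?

p | q | r || φ | ψ
T | T | T || T | T
T | T | F || F | F
T | F | T || F | F
T | F | F || F | F
F | T | T || F | F
F | T | F || T | T
F | F | T || F | F
F | F | F || F | F
The columns for φ and ψ agree on every row, so they are logically equivalent.

equivalent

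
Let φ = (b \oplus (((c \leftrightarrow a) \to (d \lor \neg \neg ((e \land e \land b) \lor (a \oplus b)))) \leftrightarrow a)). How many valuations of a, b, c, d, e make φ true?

19

  a   |   b   |   c   |   d   |   e   |   φ  
----- | ----- | ----- | ----- | ----- | -----
False | False | False | False | False |  True
False | False | False | False |  True |  True
False | False | False |  True | False | False
False | False | False |  True |  True | False
False | False |  True | False | False | False
False | False |  True | False |  True | False
False | False |  True |  True | False | False
False | False |  True |  True |  True | False
False |  True | False | False | False |  True
False |  True | False | False |  True |  True
False |  True | False |  True | False |  True
False |  True | False |  True |  True |  True
False |  True |  True | False | False |  True
False |  True |  True | False |  True |  True
False |  True |  True |  True | False |  True
False |  True |  True |  True |  True |  True
 True | False | False | False | False |  True
 True | False | False | False |  True |  True
 True | False | False |  True | False |  True
 True | False | False |  True |  True |  True
 True | False |  True | False | False |  True
 True | False |  True | False |  True |  True
 True | False |  True |  True | False |  True
 True | False |  True |  True |  True |  True
 True |  True | False | False | False | False
 True |  True | False | False |  True | False
 True |  True | False |  True | False | False
 True |  True | False |  True |  True | False
 True |  True |  True | False | False |  True
 True |  True |  True | False |  True | False
 True |  True |  True |  True | False | False
 True |  True |  True |  True |  True | False
The formula is true on 19 of the 32 rows.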